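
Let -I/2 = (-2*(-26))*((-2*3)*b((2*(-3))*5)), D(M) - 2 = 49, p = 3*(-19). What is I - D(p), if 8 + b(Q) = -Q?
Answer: 13677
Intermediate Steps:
p = -57
D(M) = 51 (D(M) = 2 + 49 = 51)
b(Q) = -8 - Q
I = 13728 (I = -2*(-2*(-26))*(-2*3)*(-8 - 2*(-3)*5) = -104*(-6*(-8 - (-6)*5)) = -104*(-6*(-8 - 1*(-30))) = -104*(-6*(-8 + 30)) = -104*(-6*22) = -104*(-132) = -2*(-6864) = 13728)
I - D(p) = 13728 - 1*51 = 13728 - 51 = 13677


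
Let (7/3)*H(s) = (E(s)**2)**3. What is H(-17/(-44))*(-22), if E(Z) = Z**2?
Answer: -1747866711689283/16753574338065596416 ≈ -0.00010433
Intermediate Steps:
H(s) = 3*s**12/7 (H(s) = 3*((s**2)**2)**3/7 = 3*(s**4)**3/7 = 3*s**12/7)
H(-17/(-44))*(-22) = (3*(-17/(-44))**12/7)*(-22) = (3*(-17*(-1/44))**12/7)*(-22) = (3*(17/44)**12/7)*(-22) = ((3/7)*(582622237229761/52654090776777588736))*(-22) = (1747866711689283/368578635437443121152)*(-22) = -1747866711689283/16753574338065596416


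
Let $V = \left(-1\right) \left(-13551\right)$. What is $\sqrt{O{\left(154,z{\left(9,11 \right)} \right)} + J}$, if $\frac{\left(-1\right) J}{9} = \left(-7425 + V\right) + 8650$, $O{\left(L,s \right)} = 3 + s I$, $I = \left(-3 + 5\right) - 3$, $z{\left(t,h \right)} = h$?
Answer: $8 i \sqrt{2078} \approx 364.68 i$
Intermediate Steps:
$V = 13551$
$I = -1$ ($I = 2 - 3 = -1$)
$O{\left(L,s \right)} = 3 - s$ ($O{\left(L,s \right)} = 3 + s \left(-1\right) = 3 - s$)
$J = -132984$ ($J = - 9 \left(\left(-7425 + 13551\right) + 8650\right) = - 9 \left(6126 + 8650\right) = \left(-9\right) 14776 = -132984$)
$\sqrt{O{\left(154,z{\left(9,11 \right)} \right)} + J} = \sqrt{\left(3 - 11\right) - 132984} = \sqrt{-8 - 132984} = \sqrt{-132992} = 8 i \sqrt{2078}$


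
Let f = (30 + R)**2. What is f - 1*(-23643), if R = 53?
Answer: 30532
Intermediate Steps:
f = 6889 (f = (30 + 53)**2 = 83**2 = 6889)
f - 1*(-23643) = 6889 - 1*(-23643) = 6889 + 23643 = 30532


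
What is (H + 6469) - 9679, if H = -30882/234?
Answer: -130337/39 ≈ -3342.0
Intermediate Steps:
H = -5147/39 (H = -30882*1/234 = -5147/39 ≈ -131.97)
(H + 6469) - 9679 = (-5147/39 + 6469) - 9679 = 247144/39 - 9679 = -130337/39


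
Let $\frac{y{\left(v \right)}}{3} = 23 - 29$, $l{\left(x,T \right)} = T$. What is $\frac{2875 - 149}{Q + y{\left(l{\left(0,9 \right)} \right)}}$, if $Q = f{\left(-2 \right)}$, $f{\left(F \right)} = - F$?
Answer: $- \frac{1363}{8} \approx -170.38$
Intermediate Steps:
$y{\left(v \right)} = -18$ ($y{\left(v \right)} = 3 \left(23 - 29\right) = 3 \left(-6\right) = -18$)
$Q = 2$ ($Q = \left(-1\right) \left(-2\right) = 2$)
$\frac{2875 - 149}{Q + y{\left(l{\left(0,9 \right)} \right)}} = \frac{2875 - 149}{2 - 18} = \frac{2726}{-16} = 2726 \left(- \frac{1}{16}\right) = - \frac{1363}{8}$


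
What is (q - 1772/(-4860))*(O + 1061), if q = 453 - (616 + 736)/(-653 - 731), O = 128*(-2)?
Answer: 15375549749/42039 ≈ 3.6575e+5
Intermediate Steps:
O = -256
q = 78538/173 (q = 453 - 1352/(-1384) = 453 - 1352*(-1)/1384 = 453 - 1*(-169/173) = 453 + 169/173 = 78538/173 ≈ 453.98)
(q - 1772/(-4860))*(O + 1061) = (78538/173 - 1772/(-4860))*(-256 + 1061) = (78538/173 - 1772*(-1/4860))*805 = (78538/173 + 443/1215)*805 = (95500309/210195)*805 = 15375549749/42039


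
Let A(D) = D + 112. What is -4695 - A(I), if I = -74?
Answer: -4733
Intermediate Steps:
A(D) = 112 + D
-4695 - A(I) = -4695 - (112 - 74) = -4695 - 1*38 = -4695 - 38 = -4733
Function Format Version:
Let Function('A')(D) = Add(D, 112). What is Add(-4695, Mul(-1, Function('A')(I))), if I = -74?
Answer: -4733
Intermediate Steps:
Function('A')(D) = Add(112, D)
Add(-4695, Mul(-1, Function('A')(I))) = Add(-4695, Mul(-1, Add(112, -74))) = Add(-4695, Mul(-1, 38)) = Add(-4695, -38) = -4733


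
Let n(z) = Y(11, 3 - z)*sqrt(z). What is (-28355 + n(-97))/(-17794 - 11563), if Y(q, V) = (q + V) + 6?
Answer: 28355/29357 - 117*I*sqrt(97)/29357 ≈ 0.96587 - 0.039252*I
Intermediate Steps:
Y(q, V) = 6 + V + q (Y(q, V) = (V + q) + 6 = 6 + V + q)
n(z) = sqrt(z)*(20 - z) (n(z) = (6 + (3 - z) + 11)*sqrt(z) = (20 - z)*sqrt(z) = sqrt(z)*(20 - z))
(-28355 + n(-97))/(-17794 - 11563) = (-28355 + sqrt(-97)*(20 - 1*(-97)))/(-17794 - 11563) = (-28355 + (I*sqrt(97))*(20 + 97))/(-29357) = (-28355 + (I*sqrt(97))*117)*(-1/29357) = (-28355 + 117*I*sqrt(97))*(-1/29357) = 28355/29357 - 117*I*sqrt(97)/29357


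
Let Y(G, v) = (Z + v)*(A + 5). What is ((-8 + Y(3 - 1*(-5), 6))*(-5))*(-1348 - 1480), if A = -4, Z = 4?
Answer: 28280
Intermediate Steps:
Y(G, v) = 4 + v (Y(G, v) = (4 + v)*(-4 + 5) = (4 + v)*1 = 4 + v)
((-8 + Y(3 - 1*(-5), 6))*(-5))*(-1348 - 1480) = ((-8 + (4 + 6))*(-5))*(-1348 - 1480) = ((-8 + 10)*(-5))*(-2828) = (2*(-5))*(-2828) = -10*(-2828) = 28280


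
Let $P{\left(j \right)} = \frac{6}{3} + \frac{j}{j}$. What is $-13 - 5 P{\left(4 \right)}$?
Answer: $-28$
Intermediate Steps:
$P{\left(j \right)} = 3$ ($P{\left(j \right)} = 6 \cdot \frac{1}{3} + 1 = 2 + 1 = 3$)
$-13 - 5 P{\left(4 \right)} = -13 - 15 = -28$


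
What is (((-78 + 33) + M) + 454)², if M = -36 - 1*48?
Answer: 105625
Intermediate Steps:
M = -84 (M = -36 - 48 = -84)
(((-78 + 33) + M) + 454)² = (((-78 + 33) - 84) + 454)² = ((-45 - 84) + 454)² = (-129 + 454)² = 325² = 105625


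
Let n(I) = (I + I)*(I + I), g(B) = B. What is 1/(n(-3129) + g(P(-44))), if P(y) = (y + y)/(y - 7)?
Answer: 51/1997290852 ≈ 2.5535e-8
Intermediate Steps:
P(y) = 2*y/(-7 + y) (P(y) = (2*y)/(-7 + y) = 2*y/(-7 + y))
n(I) = 4*I² (n(I) = (2*I)*(2*I) = 4*I²)
1/(n(-3129) + g(P(-44))) = 1/(4*(-3129)² + 2*(-44)/(-7 - 44)) = 1/(4*9790641 + 2*(-44)/(-51)) = 1/(39162564 + 2*(-44)*(-1/51)) = 1/(39162564 + 88/51) = 1/(1997290852/51) = 51/1997290852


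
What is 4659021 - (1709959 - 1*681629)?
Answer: 3630691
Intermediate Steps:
4659021 - (1709959 - 1*681629) = 4659021 - (1709959 - 681629) = 4659021 - 1*1028330 = 4659021 - 1028330 = 3630691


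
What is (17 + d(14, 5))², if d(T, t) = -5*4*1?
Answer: 9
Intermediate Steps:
d(T, t) = -20 (d(T, t) = -20*1 = -20)
(17 + d(14, 5))² = (17 - 20)² = (-3)² = 9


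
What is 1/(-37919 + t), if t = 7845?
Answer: -1/30074 ≈ -3.3251e-5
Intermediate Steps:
1/(-37919 + t) = 1/(-37919 + 7845) = 1/(-30074) = -1/30074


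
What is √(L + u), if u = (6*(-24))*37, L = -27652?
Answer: 2*I*√8245 ≈ 181.6*I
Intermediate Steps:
u = -5328 (u = -144*37 = -5328)
√(L + u) = √(-27652 - 5328) = √(-32980) = 2*I*√8245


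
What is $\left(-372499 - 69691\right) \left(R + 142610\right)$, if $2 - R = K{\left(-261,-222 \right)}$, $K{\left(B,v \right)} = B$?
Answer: $-63177011870$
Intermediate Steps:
$R = 263$ ($R = 2 - -261 = 2 + 261 = 263$)
$\left(-372499 - 69691\right) \left(R + 142610\right) = \left(-372499 - 69691\right) \left(263 + 142610\right) = \left(-442190\right) 142873 = -63177011870$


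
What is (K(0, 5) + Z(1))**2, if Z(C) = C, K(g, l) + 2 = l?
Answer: 16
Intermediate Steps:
K(g, l) = -2 + l
(K(0, 5) + Z(1))**2 = ((-2 + 5) + 1)**2 = (3 + 1)**2 = 4**2 = 16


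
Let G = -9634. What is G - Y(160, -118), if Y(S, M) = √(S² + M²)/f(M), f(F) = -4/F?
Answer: -9634 - 59*√9881 ≈ -15499.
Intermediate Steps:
Y(S, M) = -M*√(M² + S²)/4 (Y(S, M) = √(S² + M²)/((-4/M)) = √(M² + S²)*(-M/4) = -M*√(M² + S²)/4)
G - Y(160, -118) = -9634 - (-1)*(-118)*√((-118)² + 160²)/4 = -9634 - (-1)*(-118)*√(13924 + 25600)/4 = -9634 - (-1)*(-118)*√39524/4 = -9634 - (-1)*(-118)*2*√9881/4 = -9634 - 59*√9881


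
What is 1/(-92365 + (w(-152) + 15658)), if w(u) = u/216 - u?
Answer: -27/2067004 ≈ -1.3062e-5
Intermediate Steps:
w(u) = -215*u/216 (w(u) = u*(1/216) - u = u/216 - u = -215*u/216)
1/(-92365 + (w(-152) + 15658)) = 1/(-92365 + (-215/216*(-152) + 15658)) = 1/(-92365 + (4085/27 + 15658)) = 1/(-92365 + 426851/27) = 1/(-2067004/27) = -27/2067004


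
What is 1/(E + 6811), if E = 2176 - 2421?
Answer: 1/6566 ≈ 0.00015230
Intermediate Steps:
E = -245
1/(E + 6811) = 1/(-245 + 6811) = 1/6566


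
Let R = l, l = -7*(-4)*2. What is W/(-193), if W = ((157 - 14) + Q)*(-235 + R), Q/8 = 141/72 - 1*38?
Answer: -78044/579 ≈ -134.79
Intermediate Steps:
l = 56 (l = 28*2 = 56)
R = 56
Q = -865/3 (Q = 8*(141/72 - 1*38) = 8*(141*(1/72) - 38) = 8*(47/24 - 38) = 8*(-865/24) = -865/3 ≈ -288.33)
W = 78044/3 (W = ((157 - 14) - 865/3)*(-235 + 56) = (143 - 865/3)*(-179) = -436/3*(-179) = 78044/3 ≈ 26015.)
W/(-193) = (78044/3)/(-193) = (78044/3)*(-1/193) = -78044/579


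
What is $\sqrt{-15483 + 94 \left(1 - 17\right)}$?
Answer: $i \sqrt{16987} \approx 130.33 i$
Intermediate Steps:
$\sqrt{-15483 + 94 \left(1 - 17\right)} = \sqrt{-15483 + 94 \left(-16\right)} = \sqrt{-15483 - 1504} = \sqrt{-16987} = i \sqrt{16987}$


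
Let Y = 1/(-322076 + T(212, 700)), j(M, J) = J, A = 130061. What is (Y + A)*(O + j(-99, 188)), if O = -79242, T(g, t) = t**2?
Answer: -863284042728355/83962 ≈ -1.0282e+10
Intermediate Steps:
Y = 1/167924 (Y = 1/(-322076 + 700**2) = 1/(-322076 + 490000) = 1/167924 ≈ 5.9551e-6)
(Y + A)*(O + j(-99, 188)) = (1/167924 + 130061)*(-79242 + 188) = (21840363365/167924)*(-79054) = -863284042728355/83962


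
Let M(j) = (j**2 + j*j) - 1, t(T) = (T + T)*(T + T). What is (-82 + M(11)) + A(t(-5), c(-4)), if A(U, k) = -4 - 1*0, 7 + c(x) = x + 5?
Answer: 155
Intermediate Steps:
c(x) = -2 + x (c(x) = -7 + (x + 5) = -7 + (5 + x) = -2 + x)
t(T) = 4*T**2 (t(T) = (2*T)*(2*T) = 4*T**2)
A(U, k) = -4 (A(U, k) = -4 + 0 = -4)
M(j) = -1 + 2*j**2 (M(j) = (j**2 + j**2) - 1 = 2*j**2 - 1 = -1 + 2*j**2)
(-82 + M(11)) + A(t(-5), c(-4)) = (-82 + (-1 + 2*11**2)) - 4 = (-82 + (-1 + 2*121)) - 4 = (-82 + (-1 + 242)) - 4 = (-82 + 241) - 4 = 159 - 4 = 155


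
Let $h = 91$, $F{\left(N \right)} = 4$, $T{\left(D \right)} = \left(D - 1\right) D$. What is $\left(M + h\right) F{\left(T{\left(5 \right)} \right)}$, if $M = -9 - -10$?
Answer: $368$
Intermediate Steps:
$T{\left(D \right)} = D \left(-1 + D\right)$ ($T{\left(D \right)} = \left(-1 + D\right) D = D \left(-1 + D\right)$)
$M = 1$ ($M = -9 + 10 = 1$)
$\left(M + h\right) F{\left(T{\left(5 \right)} \right)} = \left(1 + 91\right) 4 = 92 \cdot 4 = 368$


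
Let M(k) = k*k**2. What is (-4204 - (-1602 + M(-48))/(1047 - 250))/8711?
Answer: -3238394/6942667 ≈ -0.46645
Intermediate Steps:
M(k) = k**3
(-4204 - (-1602 + M(-48))/(1047 - 250))/8711 = (-4204 - (-1602 + (-48)**3)/(1047 - 250))/8711 = (-4204 - (-1602 - 110592)/797)*(1/8711) = (-4204 - (-112194)/797)*(1/8711) = (-4204 - 1*(-112194/797))*(1/8711) = (-4204 + 112194/797)*(1/8711) = -3238394/797*1/8711 = -3238394/6942667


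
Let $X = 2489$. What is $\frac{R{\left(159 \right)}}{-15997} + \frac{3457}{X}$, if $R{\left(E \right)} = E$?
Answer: $\frac{54905878}{39816533} \approx 1.379$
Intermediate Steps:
$\frac{R{\left(159 \right)}}{-15997} + \frac{3457}{X} = \frac{159}{-15997} + \frac{3457}{2489} = 159 \left(- \frac{1}{15997}\right) + 3457 \cdot \frac{1}{2489} = - \frac{159}{15997} + \frac{3457}{2489} = \frac{54905878}{39816533}$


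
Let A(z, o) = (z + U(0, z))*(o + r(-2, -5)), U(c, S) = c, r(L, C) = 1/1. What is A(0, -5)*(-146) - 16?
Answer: -16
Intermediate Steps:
r(L, C) = 1
A(z, o) = z*(1 + o) (A(z, o) = (z + 0)*(o + 1) = z*(1 + o))
A(0, -5)*(-146) - 16 = (0*(1 - 5))*(-146) - 16 = (0*(-4))*(-146) - 16 = 0*(-146) - 16 = 0 - 16 = -16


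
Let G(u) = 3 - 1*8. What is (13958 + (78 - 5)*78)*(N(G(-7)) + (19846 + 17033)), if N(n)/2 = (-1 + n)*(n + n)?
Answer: 727104348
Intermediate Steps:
G(u) = -5 (G(u) = 3 - 8 = -5)
N(n) = 4*n*(-1 + n) (N(n) = 2*((-1 + n)*(n + n)) = 2*((-1 + n)*(2*n)) = 2*(2*n*(-1 + n)) = 4*n*(-1 + n))
(13958 + (78 - 5)*78)*(N(G(-7)) + (19846 + 17033)) = (13958 + (78 - 5)*78)*(4*(-5)*(-1 - 5) + (19846 + 17033)) = (13958 + 73*78)*(4*(-5)*(-6) + 36879) = (13958 + 5694)*(120 + 36879) = 19652*36999 = 727104348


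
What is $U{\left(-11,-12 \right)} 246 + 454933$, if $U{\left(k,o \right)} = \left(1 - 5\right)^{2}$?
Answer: $458869$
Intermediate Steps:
$U{\left(k,o \right)} = 16$ ($U{\left(k,o \right)} = \left(-4\right)^{2} = 16$)
$U{\left(-11,-12 \right)} 246 + 454933 = 16 \cdot 246 + 454933 = 3936 + 454933 = 458869$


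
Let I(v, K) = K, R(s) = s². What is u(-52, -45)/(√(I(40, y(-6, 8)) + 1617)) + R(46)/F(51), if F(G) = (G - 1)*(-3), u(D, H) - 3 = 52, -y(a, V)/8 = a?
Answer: -1058/75 + 11*√185/111 ≈ -12.759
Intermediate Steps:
y(a, V) = -8*a
u(D, H) = 55 (u(D, H) = 3 + 52 = 55)
F(G) = 3 - 3*G (F(G) = (-1 + G)*(-3) = 3 - 3*G)
u(-52, -45)/(√(I(40, y(-6, 8)) + 1617)) + R(46)/F(51) = 55/(√(-8*(-6) + 1617)) + 46²/(3 - 3*51) = 55/(√(48 + 1617)) + 2116/(3 - 153) = 55/(√1665) + 2116/(-150) = 55/((3*√185)) + 2116*(-1/150) = 55*(√185/555) - 1058/75 = 11*√185/111 - 1058/75 = -1058/75 + 11*√185/111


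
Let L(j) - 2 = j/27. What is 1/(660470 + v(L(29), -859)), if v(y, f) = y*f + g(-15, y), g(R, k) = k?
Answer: 9/5920492 ≈ 1.5201e-6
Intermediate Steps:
L(j) = 2 + j/27
v(y, f) = y + f*y (v(y, f) = y*f + y = f*y + y = y + f*y)
1/(660470 + v(L(29), -859)) = 1/(660470 + (2 + (1/27)*29)*(1 - 859)) = 1/(660470 + (2 + 29/27)*(-858)) = 1/(660470 + (83/27)*(-858)) = 1/(660470 - 23738/9) = 1/(5920492/9) = 9/5920492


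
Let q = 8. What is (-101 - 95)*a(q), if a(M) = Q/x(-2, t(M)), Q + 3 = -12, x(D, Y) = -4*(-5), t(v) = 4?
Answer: 147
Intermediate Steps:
x(D, Y) = 20
Q = -15 (Q = -3 - 12 = -15)
a(M) = -¾ (a(M) = -15/20 = -15*1/20 = -¾)
(-101 - 95)*a(q) = (-101 - 95)*(-¾) = -196*(-¾) = 147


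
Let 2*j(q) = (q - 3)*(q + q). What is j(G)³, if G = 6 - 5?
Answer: -8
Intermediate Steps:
G = 1
j(q) = q*(-3 + q) (j(q) = ((q - 3)*(q + q))/2 = ((-3 + q)*(2*q))/2 = (2*q*(-3 + q))/2 = q*(-3 + q))
j(G)³ = (1*(-3 + 1))³ = (1*(-2))³ = (-2)³ = -8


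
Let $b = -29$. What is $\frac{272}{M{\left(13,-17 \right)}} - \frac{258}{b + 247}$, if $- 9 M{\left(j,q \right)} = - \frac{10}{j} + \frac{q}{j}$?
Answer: $\frac{385037}{327} \approx 1177.5$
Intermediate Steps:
$M{\left(j,q \right)} = \frac{10}{9 j} - \frac{q}{9 j}$ ($M{\left(j,q \right)} = - \frac{- \frac{10}{j} + \frac{q}{j}}{9} = \frac{10}{9 j} - \frac{q}{9 j}$)
$\frac{272}{M{\left(13,-17 \right)}} - \frac{258}{b + 247} = \frac{272}{\frac{1}{9} \cdot \frac{1}{13} \left(10 - -17\right)} - \frac{258}{-29 + 247} = \frac{272}{\frac{1}{9} \cdot \frac{1}{13} \left(10 + 17\right)} - \frac{258}{218} = \frac{272}{\frac{1}{9} \cdot \frac{1}{13} \cdot 27} - \frac{129}{109} = \frac{272}{\frac{3}{13}} - \frac{129}{109} = 272 \cdot \frac{13}{3} - \frac{129}{109} = \frac{3536}{3} - \frac{129}{109} = \frac{385037}{327}$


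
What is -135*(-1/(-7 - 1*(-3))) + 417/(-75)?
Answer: -3931/100 ≈ -39.310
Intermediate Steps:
-135*(-1/(-7 - 1*(-3))) + 417/(-75) = -135*(-1/(-7 + 3)) + 417*(-1/75) = -135/((-1*(-4))) - 139/25 = -135/4 - 139/25 = -3931/100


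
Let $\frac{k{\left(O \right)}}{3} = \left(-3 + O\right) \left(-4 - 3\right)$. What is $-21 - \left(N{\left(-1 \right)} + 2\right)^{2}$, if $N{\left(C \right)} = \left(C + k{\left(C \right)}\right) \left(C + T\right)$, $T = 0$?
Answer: $-6582$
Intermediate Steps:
$k{\left(O \right)} = 63 - 21 O$ ($k{\left(O \right)} = 3 \left(-3 + O\right) \left(-4 - 3\right) = 3 \left(-3 + O\right) \left(-7\right) = 3 \left(21 - 7 O\right) = 63 - 21 O$)
$N{\left(C \right)} = C \left(63 - 20 C\right)$ ($N{\left(C \right)} = \left(C - \left(-63 + 21 C\right)\right) \left(C + 0\right) = \left(63 - 20 C\right) C = C \left(63 - 20 C\right)$)
$-21 - \left(N{\left(-1 \right)} + 2\right)^{2} = -21 - \left(- (63 - -20) + 2\right)^{2} = -21 - \left(- (63 + 20) + 2\right)^{2} = -21 - \left(\left(-1\right) 83 + 2\right)^{2} = -21 - \left(-83 + 2\right)^{2} = -21 - \left(-81\right)^{2} = -21 - 6561 = -6582$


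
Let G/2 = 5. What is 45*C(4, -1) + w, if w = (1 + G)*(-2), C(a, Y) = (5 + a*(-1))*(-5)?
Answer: -247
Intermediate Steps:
G = 10 (G = 2*5 = 10)
C(a, Y) = -25 + 5*a (C(a, Y) = (5 - a)*(-5) = -25 + 5*a)
w = -22 (w = (1 + 10)*(-2) = 11*(-2) = -22)
45*C(4, -1) + w = 45*(-25 + 5*4) - 22 = 45*(-25 + 20) - 22 = 45*(-5) - 22 = -225 - 22 = -247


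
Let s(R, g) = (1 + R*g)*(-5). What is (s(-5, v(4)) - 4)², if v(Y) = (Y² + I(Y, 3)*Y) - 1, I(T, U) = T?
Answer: 586756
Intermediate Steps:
v(Y) = -1 + 2*Y² (v(Y) = (Y² + Y*Y) - 1 = (Y² + Y²) - 1 = 2*Y² - 1 = -1 + 2*Y²)
s(R, g) = -5 - 5*R*g
(s(-5, v(4)) - 4)² = ((-5 - 5*(-5)*(-1 + 2*4²)) - 4)² = ((-5 - 5*(-5)*(-1 + 2*16)) - 4)² = ((-5 - 5*(-5)*(-1 + 32)) - 4)² = ((-5 - 5*(-5)*31) - 4)² = ((-5 + 775) - 4)² = (770 - 4)² = 766² = 586756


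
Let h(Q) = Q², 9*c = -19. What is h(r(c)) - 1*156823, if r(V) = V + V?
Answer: -12701219/81 ≈ -1.5681e+5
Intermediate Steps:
c = -19/9 (c = (⅑)*(-19) = -19/9 ≈ -2.1111)
r(V) = 2*V
h(r(c)) - 1*156823 = (2*(-19/9))² - 1*156823 = (-38/9)² - 156823 = 1444/81 - 156823 = -12701219/81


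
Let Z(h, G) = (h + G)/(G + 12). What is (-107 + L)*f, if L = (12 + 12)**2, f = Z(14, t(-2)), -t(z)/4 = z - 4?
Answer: 8911/18 ≈ 495.06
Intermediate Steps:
t(z) = 16 - 4*z (t(z) = -4*(z - 4) = -4*(-4 + z) = 16 - 4*z)
Z(h, G) = (G + h)/(12 + G)
f = 19/18 (f = ((16 - 4*(-2)) + 14)/(12 + (16 - 4*(-2))) = ((16 + 8) + 14)/(12 + (16 + 8)) = (24 + 14)/(12 + 24) = 38/36 = (1/36)*38 = 19/18 ≈ 1.0556)
L = 576 (L = 24**2 = 576)
(-107 + L)*f = (-107 + 576)*(19/18) = 469*(19/18) = 8911/18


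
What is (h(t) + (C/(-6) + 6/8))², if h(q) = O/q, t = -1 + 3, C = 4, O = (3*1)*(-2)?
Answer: 1225/144 ≈ 8.5069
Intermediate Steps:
O = -6 (O = 3*(-2) = -6)
t = 2
h(q) = -6/q
(h(t) + (C/(-6) + 6/8))² = (-6/2 + (4/(-6) + 6/8))² = (-6*½ + (4*(-⅙) + 6*(⅛)))² = (-3 + (-⅔ + ¾))² = (-3 + 1/12)² = (-35/12)² = 1225/144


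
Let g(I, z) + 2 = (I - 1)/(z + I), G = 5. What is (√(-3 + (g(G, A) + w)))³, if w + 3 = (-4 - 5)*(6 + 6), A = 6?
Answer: -2544*I*√3498/121 ≈ -1243.5*I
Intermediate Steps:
w = -111 (w = -3 + (-4 - 5)*(6 + 6) = -3 - 9*12 = -3 - 108 = -111)
g(I, z) = -2 + (-1 + I)/(I + z) (g(I, z) = -2 + (I - 1)/(z + I) = -2 + (-1 + I)/(I + z))
(√(-3 + (g(G, A) + w)))³ = (√(-3 + ((-1 - 1*5 - 2*6)/(5 + 6) - 111)))³ = (√(-3 + ((-1 - 5 - 12)/11 - 111)))³ = (√(-3 + ((1/11)*(-18) - 111)))³ = (√(-3 + (-18/11 - 111)))³ = (√(-3 - 1239/11))³ = (√(-1272/11))³ = (2*I*√3498/11)³ = -2544*I*√3498/121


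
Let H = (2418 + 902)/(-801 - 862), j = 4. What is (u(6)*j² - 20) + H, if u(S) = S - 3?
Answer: 43244/1663 ≈ 26.004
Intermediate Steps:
u(S) = -3 + S
H = -3320/1663 (H = 3320/(-1663) = 3320*(-1/1663) = -3320/1663 ≈ -1.9964)
(u(6)*j² - 20) + H = ((-3 + 6)*4² - 20) - 3320/1663 = (3*16 - 20) - 3320/1663 = (48 - 20) - 3320/1663 = 28 - 3320/1663 = 43244/1663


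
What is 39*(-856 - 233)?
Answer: -42471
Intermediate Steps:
39*(-856 - 233) = 39*(-1089) = -42471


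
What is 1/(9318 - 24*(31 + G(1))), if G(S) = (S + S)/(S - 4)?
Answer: 1/8590 ≈ 0.00011641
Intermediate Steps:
G(S) = 2*S/(-4 + S) (G(S) = (2*S)/(-4 + S) = 2*S/(-4 + S))
1/(9318 - 24*(31 + G(1))) = 1/(9318 - 24*(31 + 2*1/(-4 + 1))) = 1/(9318 - 24*(31 + 2*1/(-3))) = 1/(9318 - 24*(31 + 2*1*(-1/3))) = 1/(9318 - 24*(31 - 2/3)) = 1/(9318 - 24*91/3) = 1/(9318 - 728) = 1/8590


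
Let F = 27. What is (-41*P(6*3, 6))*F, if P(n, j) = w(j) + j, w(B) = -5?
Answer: -1107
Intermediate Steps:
P(n, j) = -5 + j
(-41*P(6*3, 6))*F = -41*(-5 + 6)*27 = -41*1*27 = -41*27 = -1107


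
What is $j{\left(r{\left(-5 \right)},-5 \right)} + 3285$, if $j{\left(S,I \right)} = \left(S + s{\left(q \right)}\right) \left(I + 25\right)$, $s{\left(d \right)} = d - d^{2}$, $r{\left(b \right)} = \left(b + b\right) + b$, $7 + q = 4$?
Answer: $2745$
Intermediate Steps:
$q = -3$ ($q = -7 + 4 = -3$)
$r{\left(b \right)} = 3 b$ ($r{\left(b \right)} = 2 b + b = 3 b$)
$j{\left(S,I \right)} = \left(-12 + S\right) \left(25 + I\right)$ ($j{\left(S,I \right)} = \left(S - 3 \left(1 - -3\right)\right) \left(I + 25\right) = \left(S - 3 \left(1 + 3\right)\right) \left(25 + I\right) = \left(S - 12\right) \left(25 + I\right) = \left(-12 + S\right) \left(25 + I\right)$)
$j{\left(r{\left(-5 \right)},-5 \right)} + 3285 = \left(-300 - -60 + 25 \cdot 3 \left(-5\right) - 5 \cdot 3 \left(-5\right)\right) + 3285 = \left(-300 + 60 + 25 \left(-15\right) - -75\right) + 3285 = \left(-300 + 60 - 375 + 75\right) + 3285 = -540 + 3285 = 2745$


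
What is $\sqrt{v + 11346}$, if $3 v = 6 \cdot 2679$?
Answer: $24 \sqrt{29} \approx 129.24$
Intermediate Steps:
$v = 5358$ ($v = \frac{6 \cdot 2679}{3} = \frac{1}{3} \cdot 16074 = 5358$)
$\sqrt{v + 11346} = \sqrt{5358 + 11346} = \sqrt{16704} = 24 \sqrt{29}$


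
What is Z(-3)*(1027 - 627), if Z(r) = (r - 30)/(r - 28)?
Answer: 13200/31 ≈ 425.81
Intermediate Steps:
Z(r) = (-30 + r)/(-28 + r)
Z(-3)*(1027 - 627) = ((-30 - 3)/(-28 - 3))*(1027 - 627) = (-33/(-31))*400 = -1/31*(-33)*400 = (33/31)*400 = 13200/31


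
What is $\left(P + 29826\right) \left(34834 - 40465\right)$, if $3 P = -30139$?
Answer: $-111379303$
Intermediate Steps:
$P = - \frac{30139}{3}$ ($P = \frac{1}{3} \left(-30139\right) = - \frac{30139}{3} \approx -10046.0$)
$\left(P + 29826\right) \left(34834 - 40465\right) = \left(- \frac{30139}{3} + 29826\right) \left(34834 - 40465\right) = \frac{59339}{3} \left(-5631\right) = -111379303$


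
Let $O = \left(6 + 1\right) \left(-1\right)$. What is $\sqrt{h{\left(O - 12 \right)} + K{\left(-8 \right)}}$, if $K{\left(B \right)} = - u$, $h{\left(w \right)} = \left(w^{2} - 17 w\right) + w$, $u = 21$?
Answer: $2 \sqrt{161} \approx 25.377$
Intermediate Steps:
$O = -7$ ($O = 7 \left(-1\right) = -7$)
$h{\left(w \right)} = w^{2} - 16 w$
$K{\left(B \right)} = -21$ ($K{\left(B \right)} = \left(-1\right) 21 = -21$)
$\sqrt{h{\left(O - 12 \right)} + K{\left(-8 \right)}} = \sqrt{\left(-7 - 12\right) \left(-16 - 19\right) - 21} = \sqrt{- 19 \left(-16 - 19\right) - 21} = \sqrt{\left(-19\right) \left(-35\right) - 21} = \sqrt{665 - 21} = \sqrt{644} = 2 \sqrt{161}$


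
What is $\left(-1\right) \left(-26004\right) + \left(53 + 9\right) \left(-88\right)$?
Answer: $20548$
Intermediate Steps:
$\left(-1\right) \left(-26004\right) + \left(53 + 9\right) \left(-88\right) = 26004 + 62 \left(-88\right) = 26004 - 5456 = 20548$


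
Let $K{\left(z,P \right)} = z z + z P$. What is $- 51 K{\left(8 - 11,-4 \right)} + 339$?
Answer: $-732$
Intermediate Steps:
$K{\left(z,P \right)} = z^{2} + P z$
$- 51 K{\left(8 - 11,-4 \right)} + 339 = - 51 \left(8 - 11\right) \left(-4 + \left(8 - 11\right)\right) + 339 = - 51 \left(- 3 \left(-4 - 3\right)\right) + 339 = - 51 \left(\left(-3\right) \left(-7\right)\right) + 339 = \left(-51\right) 21 + 339 = -1071 + 339 = -732$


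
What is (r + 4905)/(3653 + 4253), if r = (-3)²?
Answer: 2457/3953 ≈ 0.62155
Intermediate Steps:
r = 9
(r + 4905)/(3653 + 4253) = (9 + 4905)/(3653 + 4253) = 4914/7906 = 4914*(1/7906) = 2457/3953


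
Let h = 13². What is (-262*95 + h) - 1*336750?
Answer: -361471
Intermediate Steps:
h = 169
(-262*95 + h) - 1*336750 = (-262*95 + 169) - 1*336750 = (-24890 + 169) - 336750 = -24721 - 336750 = -361471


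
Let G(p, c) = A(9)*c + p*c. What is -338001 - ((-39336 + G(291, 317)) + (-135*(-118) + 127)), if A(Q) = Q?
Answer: -409822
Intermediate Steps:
G(p, c) = 9*c + c*p (G(p, c) = 9*c + p*c = 9*c + c*p)
-338001 - ((-39336 + G(291, 317)) + (-135*(-118) + 127)) = -338001 - ((-39336 + 317*(9 + 291)) + (-135*(-118) + 127)) = -338001 - ((-39336 + 317*300) + (15930 + 127)) = -338001 - ((-39336 + 95100) + 16057) = -338001 - (55764 + 16057) = -338001 - 1*71821 = -338001 - 71821 = -409822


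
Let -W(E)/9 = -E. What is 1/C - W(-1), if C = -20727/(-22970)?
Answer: 209513/20727 ≈ 10.108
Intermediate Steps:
W(E) = 9*E (W(E) = -(-9)*E = 9*E)
C = 20727/22970 (C = -20727*(-1/22970) = 20727/22970 ≈ 0.90235)
1/C - W(-1) = 1/(20727/22970) - 9*(-1) = 22970/20727 - 1*(-9) = 22970/20727 + 9 = 209513/20727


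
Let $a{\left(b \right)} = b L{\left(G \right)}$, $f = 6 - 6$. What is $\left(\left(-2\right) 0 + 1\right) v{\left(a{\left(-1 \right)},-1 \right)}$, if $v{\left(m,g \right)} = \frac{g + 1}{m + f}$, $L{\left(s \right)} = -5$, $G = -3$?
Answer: $0$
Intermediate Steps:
$f = 0$ ($f = 6 - 6 = 0$)
$a{\left(b \right)} = - 5 b$ ($a{\left(b \right)} = b \left(-5\right) = - 5 b$)
$v{\left(m,g \right)} = \frac{1 + g}{m}$ ($v{\left(m,g \right)} = \frac{g + 1}{m + 0} = \frac{1 + g}{m}$)
$\left(\left(-2\right) 0 + 1\right) v{\left(a{\left(-1 \right)},-1 \right)} = \left(\left(-2\right) 0 + 1\right) \frac{1 - 1}{\left(-5\right) \left(-1\right)} = \left(0 + 1\right) \frac{1}{5} \cdot 0 = 1 \cdot \frac{1}{5} \cdot 0 = 1 \cdot 0 = 0$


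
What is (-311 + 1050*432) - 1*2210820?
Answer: -1757531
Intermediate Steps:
(-311 + 1050*432) - 1*2210820 = (-311 + 453600) - 2210820 = 453289 - 2210820 = -1757531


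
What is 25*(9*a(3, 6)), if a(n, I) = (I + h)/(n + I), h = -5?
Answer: 25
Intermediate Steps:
a(n, I) = (-5 + I)/(I + n) (a(n, I) = (I - 5)/(n + I) = (-5 + I)/(I + n))
25*(9*a(3, 6)) = 25*(9*((-5 + 6)/(6 + 3))) = 25*(9*(1/9)) = 25*(9*((⅑)*1)) = 25*(9*(⅑)) = 25*1 = 25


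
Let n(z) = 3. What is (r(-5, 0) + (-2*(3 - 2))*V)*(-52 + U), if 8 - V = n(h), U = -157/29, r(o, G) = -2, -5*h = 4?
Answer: 19980/29 ≈ 688.97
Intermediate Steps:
h = -4/5 (h = -1/5*4 = -4/5 ≈ -0.80000)
U = -157/29 (U = -157*1/29 = -157/29 ≈ -5.4138)
V = 5 (V = 8 - 1*3 = 8 - 3 = 5)
(r(-5, 0) + (-2*(3 - 2))*V)*(-52 + U) = (-2 - 2*(3 - 2)*5)*(-52 - 157/29) = (-2 - 2*1*5)*(-1665/29) = (-2 - 2*5)*(-1665/29) = (-2 - 10)*(-1665/29) = -12*(-1665/29) = 19980/29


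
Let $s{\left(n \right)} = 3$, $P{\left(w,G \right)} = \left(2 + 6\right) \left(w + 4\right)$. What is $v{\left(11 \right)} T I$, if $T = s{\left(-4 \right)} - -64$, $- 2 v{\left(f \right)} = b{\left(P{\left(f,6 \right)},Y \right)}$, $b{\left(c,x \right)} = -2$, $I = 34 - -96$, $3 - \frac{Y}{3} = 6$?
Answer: $8710$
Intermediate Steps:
$P{\left(w,G \right)} = 32 + 8 w$ ($P{\left(w,G \right)} = 8 \left(4 + w\right) = 32 + 8 w$)
$Y = -9$ ($Y = 9 - 18 = -9$)
$I = 130$ ($I = 34 + 96 = 130$)
$v{\left(f \right)} = 1$ ($v{\left(f \right)} = \left(- \frac{1}{2}\right) \left(-2\right) = 1$)
$T = 67$ ($T = 3 - -64 = 3 + 64 = 67$)
$v{\left(11 \right)} T I = 1 \cdot 67 \cdot 130 = 67 \cdot 130 = 8710$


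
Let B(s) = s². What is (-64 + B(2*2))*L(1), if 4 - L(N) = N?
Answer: -144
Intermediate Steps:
L(N) = 4 - N
(-64 + B(2*2))*L(1) = (-64 + (2*2)²)*(4 - 1*1) = (-64 + 4²)*(4 - 1) = (-64 + 16)*3 = -48*3 = -144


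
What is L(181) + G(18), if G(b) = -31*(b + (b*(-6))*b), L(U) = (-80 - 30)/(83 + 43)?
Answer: 3761423/63 ≈ 59705.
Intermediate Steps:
L(U) = -55/63 (L(U) = -110/126 = -110*1/126 = -55/63)
G(b) = -31*b + 186*b² (G(b) = -31*(b + (-6*b)*b) = -31*(b - 6*b²) = -31*b + 186*b²)
L(181) + G(18) = -55/63 + 31*18*(-1 + 6*18) = -55/63 + 31*18*(-1 + 108) = -55/63 + 31*18*107 = -55/63 + 59706 = 3761423/63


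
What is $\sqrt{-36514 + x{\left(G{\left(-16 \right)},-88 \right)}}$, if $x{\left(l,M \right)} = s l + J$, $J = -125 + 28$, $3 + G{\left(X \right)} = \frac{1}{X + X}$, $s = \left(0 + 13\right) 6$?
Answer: $\frac{i \sqrt{589559}}{4} \approx 191.96 i$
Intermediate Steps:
$s = 78$ ($s = 13 \cdot 6 = 78$)
$G{\left(X \right)} = -3 + \frac{1}{2 X}$ ($G{\left(X \right)} = -3 + \frac{1}{X + X} = -3 + \frac{1}{2 X}$)
$J = -97$
$x{\left(l,M \right)} = -97 + 78 l$ ($x{\left(l,M \right)} = 78 l - 97 = -97 + 78 l$)
$\sqrt{-36514 + x{\left(G{\left(-16 \right)},-88 \right)}} = \sqrt{-36514 + \left(-97 + 78 \left(-3 + \frac{1}{2 \left(-16\right)}\right)\right)} = \sqrt{-36514 + \left(-97 + 78 \left(-3 + \frac{1}{2} \left(- \frac{1}{16}\right)\right)\right)} = \sqrt{-36514 + \left(-97 + 78 \left(-3 - \frac{1}{32}\right)\right)} = \sqrt{-36514 + \left(-97 + 78 \left(- \frac{97}{32}\right)\right)} = \sqrt{-36514 - \frac{5335}{16}} = \sqrt{- \frac{589559}{16}} = \frac{i \sqrt{589559}}{4}$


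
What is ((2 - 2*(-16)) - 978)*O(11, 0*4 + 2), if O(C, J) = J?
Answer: -1888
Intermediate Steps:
((2 - 2*(-16)) - 978)*O(11, 0*4 + 2) = ((2 - 2*(-16)) - 978)*(0*4 + 2) = ((2 + 32) - 978)*(0 + 2) = (34 - 978)*2 = -944*2 = -1888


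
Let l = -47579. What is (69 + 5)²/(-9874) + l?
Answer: -234900261/4937 ≈ -47580.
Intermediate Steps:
(69 + 5)²/(-9874) + l = (69 + 5)²/(-9874) - 47579 = 74²*(-1/9874) - 47579 = 5476*(-1/9874) - 47579 = -2738/4937 - 47579 = -234900261/4937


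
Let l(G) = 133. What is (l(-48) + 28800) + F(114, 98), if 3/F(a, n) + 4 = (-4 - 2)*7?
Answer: 1330915/46 ≈ 28933.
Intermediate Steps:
F(a, n) = -3/46 (F(a, n) = 3/(-4 + (-4 - 2)*7) = 3/(-4 - 6*7) = 3/(-4 - 42) = 3/(-46) = 3*(-1/46) = -3/46)
(l(-48) + 28800) + F(114, 98) = (133 + 28800) - 3/46 = 28933 - 3/46 = 1330915/46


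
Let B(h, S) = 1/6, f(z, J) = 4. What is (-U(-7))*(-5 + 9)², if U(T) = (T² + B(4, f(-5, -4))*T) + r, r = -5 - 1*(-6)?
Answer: -2344/3 ≈ -781.33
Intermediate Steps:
r = 1 (r = -5 + 6 = 1)
B(h, S) = ⅙
U(T) = 1 + T² + T/6 (U(T) = (T² + T/6) + 1 = 1 + T² + T/6)
(-U(-7))*(-5 + 9)² = (-(1 + (-7)² + (⅙)*(-7)))*(-5 + 9)² = -(1 + 49 - 7/6)*4² = -1*293/6*16 = -293/6*16 = -2344/3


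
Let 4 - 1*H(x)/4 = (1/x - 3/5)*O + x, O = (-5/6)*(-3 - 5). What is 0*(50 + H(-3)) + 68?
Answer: 68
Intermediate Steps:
O = 20/3 (O = ((⅙)*(-5))*(-8) = -⅚*(-8) = 20/3 ≈ 6.6667)
H(x) = 32 - 4*x - 80/(3*x) (H(x) = 16 - 4*((1/x - 3/5)*(20/3) + x) = 16 - 4*((1/x - 3*⅕)*(20/3) + x) = 16 - 4*((1/x - ⅗)*(20/3) + x) = 16 - 4*((-⅗ + 1/x)*(20/3) + x) = 16 - 4*((-4 + 20/(3*x)) + x) = 16 - 4*(-4 + x + 20/(3*x)) = 16 + (16 - 4*x - 80/(3*x)) = 32 - 4*x - 80/(3*x))
0*(50 + H(-3)) + 68 = 0*(50 + (32 - 4*(-3) - 80/3/(-3))) + 68 = 0*(50 + (32 + 12 - 80/3*(-⅓))) + 68 = 0*(50 + (32 + 12 + 80/9)) + 68 = 0*(50 + 476/9) + 68 = 0*(926/9) + 68 = 0 + 68 = 68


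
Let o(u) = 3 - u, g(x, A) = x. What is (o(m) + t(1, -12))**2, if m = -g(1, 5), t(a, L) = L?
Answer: 64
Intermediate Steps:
m = -1 (m = -1*1 = -1)
(o(m) + t(1, -12))**2 = ((3 - 1*(-1)) - 12)**2 = ((3 + 1) - 12)**2 = (4 - 12)**2 = (-8)**2 = 64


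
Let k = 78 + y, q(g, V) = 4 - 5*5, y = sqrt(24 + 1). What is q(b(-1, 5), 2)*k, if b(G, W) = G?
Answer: -1743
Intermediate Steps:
y = 5 (y = sqrt(25) = 5)
q(g, V) = -21 (q(g, V) = 4 - 25 = -21)
k = 83 (k = 78 + 5 = 83)
q(b(-1, 5), 2)*k = -21*83 = -1743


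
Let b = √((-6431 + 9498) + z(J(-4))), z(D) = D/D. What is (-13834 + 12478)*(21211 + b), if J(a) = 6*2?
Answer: -28762116 - 2712*√767 ≈ -2.8837e+7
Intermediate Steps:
J(a) = 12
z(D) = 1
b = 2*√767 (b = √((-6431 + 9498) + 1) = √(3067 + 1) = √3068 = 2*√767 ≈ 55.390)
(-13834 + 12478)*(21211 + b) = (-13834 + 12478)*(21211 + 2*√767) = -1356*(21211 + 2*√767) = -28762116 - 2712*√767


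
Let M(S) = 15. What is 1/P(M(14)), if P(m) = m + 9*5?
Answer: 1/60 ≈ 0.016667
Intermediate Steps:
P(m) = 45 + m (P(m) = m + 45 = 45 + m)
1/P(M(14)) = 1/(45 + 15) = 1/60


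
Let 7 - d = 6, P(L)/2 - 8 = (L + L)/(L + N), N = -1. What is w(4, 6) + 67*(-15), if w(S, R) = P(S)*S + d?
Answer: -2756/3 ≈ -918.67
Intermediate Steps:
P(L) = 16 + 4*L/(-1 + L) (P(L) = 16 + 2*((L + L)/(L - 1)) = 16 + 2*((2*L)/(-1 + L)) = 16 + 2*(2*L/(-1 + L)) = 16 + 4*L/(-1 + L))
d = 1 (d = 7 - 1*6 = 7 - 6 = 1)
w(S, R) = 1 + 4*S*(-4 + 5*S)/(-1 + S) (w(S, R) = (4*(-4 + 5*S)/(-1 + S))*S + 1 = 4*S*(-4 + 5*S)/(-1 + S) + 1 = 1 + 4*S*(-4 + 5*S)/(-1 + S))
w(4, 6) + 67*(-15) = (-1 - 15*4 + 20*4²)/(-1 + 4) + 67*(-15) = (-1 - 60 + 20*16)/3 - 1005 = (-1 - 60 + 320)/3 - 1005 = (⅓)*259 - 1005 = 259/3 - 1005 = -2756/3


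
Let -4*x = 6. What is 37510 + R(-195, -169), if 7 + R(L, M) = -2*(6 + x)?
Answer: 37494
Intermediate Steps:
x = -3/2 (x = -¼*6 = -3/2 ≈ -1.5000)
R(L, M) = -16 (R(L, M) = -7 - 2*(6 - 3/2) = -7 - 2*9/2 = -7 - 9 = -16)
37510 + R(-195, -169) = 37510 - 16 = 37494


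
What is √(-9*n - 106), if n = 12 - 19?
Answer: I*√43 ≈ 6.5574*I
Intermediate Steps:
n = -7
√(-9*n - 106) = √(-9*(-7) - 106) = √(63 - 106) = √(-43) = I*√43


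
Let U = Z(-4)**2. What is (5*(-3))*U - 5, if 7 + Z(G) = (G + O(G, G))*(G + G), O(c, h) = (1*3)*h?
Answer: -219620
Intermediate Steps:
O(c, h) = 3*h
Z(G) = -7 + 8*G**2 (Z(G) = -7 + (G + 3*G)*(G + G) = -7 + (4*G)*(2*G) = -7 + 8*G**2)
U = 14641 (U = (-7 + 8*(-4)**2)**2 = (-7 + 8*16)**2 = (-7 + 128)**2 = 121**2 = 14641)
(5*(-3))*U - 5 = (5*(-3))*14641 - 5 = -15*14641 - 5 = -219615 - 5 = -219620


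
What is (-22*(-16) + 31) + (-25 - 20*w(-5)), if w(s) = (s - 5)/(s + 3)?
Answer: 258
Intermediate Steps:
w(s) = (-5 + s)/(3 + s)
(-22*(-16) + 31) + (-25 - 20*w(-5)) = (-22*(-16) + 31) + (-25 - 20*(-5 - 5)/(3 - 5)) = (352 + 31) + (-25 - 20*(-10)/(-2)) = 383 + (-25 - (-10)*(-10)) = 383 + (-25 - 20*5) = 383 + (-25 - 100) = 383 - 125 = 258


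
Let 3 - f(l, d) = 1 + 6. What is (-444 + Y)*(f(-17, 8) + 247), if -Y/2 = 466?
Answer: -334368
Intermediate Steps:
Y = -932 (Y = -2*466 = -932)
f(l, d) = -4 (f(l, d) = 3 - (1 + 6) = 3 - 1*7 = 3 - 7 = -4)
(-444 + Y)*(f(-17, 8) + 247) = (-444 - 932)*(-4 + 247) = -1376*243 = -334368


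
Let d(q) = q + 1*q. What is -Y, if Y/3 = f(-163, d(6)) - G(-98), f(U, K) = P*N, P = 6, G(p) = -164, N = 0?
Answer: -492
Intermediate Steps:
d(q) = 2*q (d(q) = q + q = 2*q)
f(U, K) = 0 (f(U, K) = 6*0 = 0)
Y = 492 (Y = 3*(0 - 1*(-164)) = 3*(0 + 164) = 3*164 = 492)
-Y = -1*492 = -492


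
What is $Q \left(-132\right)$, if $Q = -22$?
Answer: $2904$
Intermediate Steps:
$Q \left(-132\right) = \left(-22\right) \left(-132\right) = 2904$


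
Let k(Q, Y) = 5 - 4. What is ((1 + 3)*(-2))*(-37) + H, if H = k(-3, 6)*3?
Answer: 299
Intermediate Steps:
k(Q, Y) = 1
H = 3 (H = 1*3 = 3)
((1 + 3)*(-2))*(-37) + H = ((1 + 3)*(-2))*(-37) + 3 = (4*(-2))*(-37) + 3 = -8*(-37) + 3 = 296 + 3 = 299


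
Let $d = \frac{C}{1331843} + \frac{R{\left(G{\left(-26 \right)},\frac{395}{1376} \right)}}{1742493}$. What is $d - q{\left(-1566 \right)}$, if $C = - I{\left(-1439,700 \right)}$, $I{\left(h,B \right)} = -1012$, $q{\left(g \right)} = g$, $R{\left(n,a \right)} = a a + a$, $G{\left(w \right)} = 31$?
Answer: $\frac{36026290248536730485}{23005282735064064} \approx 1566.0$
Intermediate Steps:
$R{\left(n,a \right)} = a + a^{2}$ ($R{\left(n,a \right)} = a^{2} + a = a + a^{2}$)
$C = 1012$ ($C = \left(-1\right) \left(-1012\right) = 1012$)
$d = \frac{17485426406261}{23005282735064064}$ ($d = \frac{1012}{1331843} + \frac{\frac{395}{1376} \left(1 + \frac{395}{1376}\right)}{1742493} = 1012 \cdot \frac{1}{1331843} + 395 \cdot \frac{1}{1376} \left(1 + 395 \cdot \frac{1}{1376}\right) \frac{1}{1742493} = \frac{1012}{1331843} + \frac{395 \left(1 + \frac{395}{1376}\right)}{1376} \cdot \frac{1}{1742493} = \frac{1012}{1331843} + \frac{395}{1376} \cdot \frac{1771}{1376} \cdot \frac{1}{1742493} = \frac{1012}{1331843} + \frac{699545}{1893376} \cdot \frac{1}{1742493} = \frac{1012}{1331843} + \frac{699545}{3299194426368} = \frac{17485426406261}{23005282735064064} \approx 0.00076006$)
$d - q{\left(-1566 \right)} = \frac{17485426406261}{23005282735064064} - -1566 = \frac{17485426406261}{23005282735064064} + 1566 = \frac{36026290248536730485}{23005282735064064}$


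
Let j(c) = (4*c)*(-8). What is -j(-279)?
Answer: -8928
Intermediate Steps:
j(c) = -32*c
-j(-279) = -(-32)*(-279) = -1*8928 = -8928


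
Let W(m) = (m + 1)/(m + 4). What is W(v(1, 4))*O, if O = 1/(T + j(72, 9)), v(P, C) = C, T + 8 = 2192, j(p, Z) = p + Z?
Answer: 1/3624 ≈ 0.00027594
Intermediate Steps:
j(p, Z) = Z + p
T = 2184 (T = -8 + 2192 = 2184)
W(m) = (1 + m)/(4 + m)
O = 1/2265 (O = 1/(2184 + (9 + 72)) = 1/(2184 + 81) = 1/2265 ≈ 0.00044150)
W(v(1, 4))*O = ((1 + 4)/(4 + 4))*(1/2265) = (5/8)*(1/2265) = 1/3624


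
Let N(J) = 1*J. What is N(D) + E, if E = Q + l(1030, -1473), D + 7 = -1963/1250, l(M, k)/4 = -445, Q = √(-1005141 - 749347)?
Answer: -2235713/1250 + 2*I*√438622 ≈ -1788.6 + 1324.6*I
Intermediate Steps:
Q = 2*I*√438622 (Q = √(-1754488) = 2*I*√438622 ≈ 1324.6*I)
l(M, k) = -1780 (l(M, k) = 4*(-445) = -1780)
D = -10713/1250 (D = -7 - 1963/1250 = -10713/1250 ≈ -8.5704)
E = -1780 + 2*I*√438622 (E = 2*I*√438622 - 1780 = -1780 + 2*I*√438622 ≈ -1780.0 + 1324.6*I)
N(J) = J
N(D) + E = -10713/1250 + (-1780 + 2*I*√438622) = -2235713/1250 + 2*I*√438622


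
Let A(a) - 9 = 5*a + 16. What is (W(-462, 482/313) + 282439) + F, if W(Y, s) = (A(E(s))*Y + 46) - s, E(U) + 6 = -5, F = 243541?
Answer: 168983836/313 ≈ 5.3988e+5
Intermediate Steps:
E(U) = -11 (E(U) = -6 - 5 = -11)
A(a) = 25 + 5*a (A(a) = 9 + (5*a + 16) = 9 + (16 + 5*a) = 25 + 5*a)
W(Y, s) = 46 - s - 30*Y (W(Y, s) = ((25 + 5*(-11))*Y + 46) - s = ((25 - 55)*Y + 46) - s = (-30*Y + 46) - s = (46 - 30*Y) - s = 46 - s - 30*Y)
(W(-462, 482/313) + 282439) + F = ((46 - 482/313 - 30*(-462)) + 282439) + 243541 = ((46 - 482/313 + 13860) + 282439) + 243541 = (4352096/313 + 282439) + 243541 = 92755503/313 + 243541 = 168983836/313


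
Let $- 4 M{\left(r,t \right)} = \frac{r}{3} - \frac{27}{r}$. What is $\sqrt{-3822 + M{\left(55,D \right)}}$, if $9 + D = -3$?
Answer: $\frac{i \sqrt{104175390}}{165} \approx 61.858 i$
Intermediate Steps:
$D = -12$ ($D = -9 - 3 = -12$)
$M{\left(r,t \right)} = - \frac{r}{12} + \frac{27}{4 r}$ ($M{\left(r,t \right)} = - \frac{\frac{r}{3} - \frac{27}{r}}{4} = - \frac{- \frac{27}{r} + \frac{r}{3}}{4} = - \frac{r}{12} + \frac{27}{4 r}$)
$\sqrt{-3822 + M{\left(55,D \right)}} = \sqrt{-3822 + \frac{81 - 55^{2}}{12 \cdot 55}} = \sqrt{-3822 + \frac{1}{12} \cdot \frac{1}{55} \left(81 - 3025\right)} = \sqrt{-3822 + \frac{1}{12} \cdot \frac{1}{55} \left(-2944\right)} = \sqrt{-3822 - \frac{736}{165}} = \sqrt{- \frac{631366}{165}} = \frac{i \sqrt{104175390}}{165}$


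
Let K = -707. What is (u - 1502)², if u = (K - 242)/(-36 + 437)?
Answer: 363911769001/160801 ≈ 2.2631e+6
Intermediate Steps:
u = -949/401 (u = (-707 - 242)/(-36 + 437) = -949/401 ≈ -2.3666)
(u - 1502)² = (-949/401 - 1502)² = (-603251/401)² = 363911769001/160801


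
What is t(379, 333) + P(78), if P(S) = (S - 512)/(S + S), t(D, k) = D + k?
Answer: 55319/78 ≈ 709.22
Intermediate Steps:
P(S) = (-512 + S)/(2*S) (P(S) = (-512 + S)/((2*S)) = (-512 + S)*(1/(2*S)) = (-512 + S)/(2*S))
t(379, 333) + P(78) = (379 + 333) + (½)*(-512 + 78)/78 = 712 + (½)*(1/78)*(-434) = 712 - 217/78 = 55319/78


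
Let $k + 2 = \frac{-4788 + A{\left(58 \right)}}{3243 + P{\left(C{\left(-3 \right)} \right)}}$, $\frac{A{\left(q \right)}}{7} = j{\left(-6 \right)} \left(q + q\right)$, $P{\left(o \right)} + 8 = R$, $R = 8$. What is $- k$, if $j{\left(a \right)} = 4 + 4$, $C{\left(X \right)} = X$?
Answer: $\frac{4778}{3243} \approx 1.4733$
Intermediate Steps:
$j{\left(a \right)} = 8$
$P{\left(o \right)} = 0$ ($P{\left(o \right)} = -8 + 8 = 0$)
$A{\left(q \right)} = 112 q$ ($A{\left(q \right)} = 7 \cdot 8 \left(q + q\right) = 7 \cdot 8 \cdot 2 q = 7 \cdot 16 q = 112 q$)
$k = - \frac{4778}{3243}$ ($k = -2 + \frac{-4788 + 112 \cdot 58}{3243 + 0} = -2 + \frac{-4788 + 6496}{3243} = -2 + 1708 \cdot \frac{1}{3243} = -2 + \frac{1708}{3243} = - \frac{4778}{3243} \approx -1.4733$)
$- k = \left(-1\right) \left(- \frac{4778}{3243}\right) = \frac{4778}{3243}$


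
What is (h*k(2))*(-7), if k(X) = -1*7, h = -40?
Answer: -1960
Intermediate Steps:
k(X) = -7
(h*k(2))*(-7) = -40*(-7)*(-7) = 280*(-7) = -1960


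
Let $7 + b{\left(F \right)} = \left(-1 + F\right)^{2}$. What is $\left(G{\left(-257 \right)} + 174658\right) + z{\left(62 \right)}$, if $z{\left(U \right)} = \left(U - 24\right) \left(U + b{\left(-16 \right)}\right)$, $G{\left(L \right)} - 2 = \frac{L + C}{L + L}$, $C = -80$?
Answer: $\frac{96494585}{514} \approx 1.8773 \cdot 10^{5}$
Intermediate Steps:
$b{\left(F \right)} = -7 + \left(-1 + F\right)^{2}$
$G{\left(L \right)} = 2 + \frac{-80 + L}{2 L}$ ($G{\left(L \right)} = 2 + \frac{L - 80}{L + L} = 2 + \frac{-80 + L}{2 L}$)
$z{\left(U \right)} = \left(-24 + U\right) \left(282 + U\right)$ ($z{\left(U \right)} = \left(U - 24\right) \left(U - \left(7 - \left(-1 - 16\right)^{2}\right)\right) = \left(-24 + U\right) \left(U - \left(7 - \left(-17\right)^{2}\right)\right) = \left(-24 + U\right) \left(U + \left(-7 + 289\right)\right) = \left(-24 + U\right) \left(U + 282\right) = \left(-24 + U\right) \left(282 + U\right)$)
$\left(G{\left(-257 \right)} + 174658\right) + z{\left(62 \right)} = \left(\left(\frac{5}{2} - \frac{40}{-257}\right) + 174658\right) + \left(-6768 + 62^{2} + 258 \cdot 62\right) = \left(\left(\frac{5}{2} - - \frac{40}{257}\right) + 174658\right) + \left(-6768 + 3844 + 15996\right) = \left(\left(\frac{5}{2} + \frac{40}{257}\right) + 174658\right) + 13072 = \left(\frac{1365}{514} + 174658\right) + 13072 = \frac{89775577}{514} + 13072 = \frac{96494585}{514}$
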